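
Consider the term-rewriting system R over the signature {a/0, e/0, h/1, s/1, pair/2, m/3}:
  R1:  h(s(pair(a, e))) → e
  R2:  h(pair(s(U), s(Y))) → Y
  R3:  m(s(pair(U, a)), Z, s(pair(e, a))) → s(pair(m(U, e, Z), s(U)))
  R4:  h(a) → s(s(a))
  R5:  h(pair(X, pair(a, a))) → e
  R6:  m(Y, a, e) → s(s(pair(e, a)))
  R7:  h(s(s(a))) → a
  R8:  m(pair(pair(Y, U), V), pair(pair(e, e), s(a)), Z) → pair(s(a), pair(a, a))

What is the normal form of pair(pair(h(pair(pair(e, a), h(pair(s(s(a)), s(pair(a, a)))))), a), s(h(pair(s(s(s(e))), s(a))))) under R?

pair(pair(e, a), s(a))

1. pair(pair(h(pair(pair(e, a), h(pair(s(s(a)), s(pair(a, a)))))), a), s(h(pair(s(s(s(e))), s(a)))))  →  pair(pair(h(pair(pair(e, a), pair(a, a))), a), s(h(pair(s(s(s(e))), s(a)))))   [R2 at 1.1.1.2]
2. pair(pair(h(pair(pair(e, a), pair(a, a))), a), s(h(pair(s(s(s(e))), s(a)))))  →  pair(pair(e, a), s(h(pair(s(s(s(e))), s(a)))))   [R5 at 1.1]
3. pair(pair(e, a), s(h(pair(s(s(s(e))), s(a)))))  →  pair(pair(e, a), s(a))   [R2 at 2.1]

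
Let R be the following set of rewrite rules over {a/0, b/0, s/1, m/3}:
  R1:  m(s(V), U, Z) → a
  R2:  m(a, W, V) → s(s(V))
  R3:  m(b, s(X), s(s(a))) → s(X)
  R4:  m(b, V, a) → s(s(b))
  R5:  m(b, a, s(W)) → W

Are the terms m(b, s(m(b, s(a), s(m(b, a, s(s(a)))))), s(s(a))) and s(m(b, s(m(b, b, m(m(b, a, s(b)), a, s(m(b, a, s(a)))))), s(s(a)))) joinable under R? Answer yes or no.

Reduce t₁ = m(b, s(m(b, s(a), s(m(b, a, s(s(a)))))), s(s(a))):
1. m(b, s(m(b, s(a), s(m(b, a, s(s(a)))))), s(s(a)))  →  s(m(b, s(a), s(m(b, a, s(s(a))))))   [R3 at ε]
2. s(m(b, s(a), s(m(b, a, s(s(a))))))  →  s(m(b, s(a), s(s(a))))   [R5 at 1.3.1]
3. s(m(b, s(a), s(s(a))))  →  s(s(a))   [R3 at 1]

Reduce t₂ = s(m(b, s(m(b, b, m(m(b, a, s(b)), a, s(m(b, a, s(a)))))), s(s(a)))):
1. s(m(b, s(m(b, b, m(m(b, a, s(b)), a, s(m(b, a, s(a)))))), s(s(a))))  →  s(s(m(b, b, m(m(b, a, s(b)), a, s(m(b, a, s(a)))))))   [R3 at 1]
2. s(s(m(b, b, m(m(b, a, s(b)), a, s(m(b, a, s(a)))))))  →  s(s(m(b, b, m(b, a, s(m(b, a, s(a)))))))   [R5 at 1.1.3.1]
3. s(s(m(b, b, m(b, a, s(m(b, a, s(a)))))))  →  s(s(m(b, b, m(b, a, s(a)))))   [R5 at 1.1.3]
4. s(s(m(b, b, m(b, a, s(a)))))  →  s(s(m(b, b, a)))   [R5 at 1.1.3]
5. s(s(m(b, b, a)))  →  s(s(s(s(b))))   [R4 at 1.1]

no — NF(t₁) = s(s(a)), NF(t₂) = s(s(s(s(b))))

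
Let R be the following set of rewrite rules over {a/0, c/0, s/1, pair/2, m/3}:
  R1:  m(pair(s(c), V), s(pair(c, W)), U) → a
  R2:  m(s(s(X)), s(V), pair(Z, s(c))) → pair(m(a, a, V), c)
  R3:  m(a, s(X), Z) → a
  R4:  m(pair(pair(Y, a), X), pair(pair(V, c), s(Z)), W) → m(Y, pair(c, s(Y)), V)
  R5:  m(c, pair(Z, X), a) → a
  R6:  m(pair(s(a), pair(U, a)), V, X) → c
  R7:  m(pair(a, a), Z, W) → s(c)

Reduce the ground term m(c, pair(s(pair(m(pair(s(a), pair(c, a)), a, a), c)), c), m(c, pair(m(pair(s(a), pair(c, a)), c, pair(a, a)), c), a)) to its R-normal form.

1. m(c, pair(s(pair(m(pair(s(a), pair(c, a)), a, a), c)), c), m(c, pair(m(pair(s(a), pair(c, a)), c, pair(a, a)), c), a))  →  m(c, pair(s(pair(c, c)), c), m(c, pair(m(pair(s(a), pair(c, a)), c, pair(a, a)), c), a))   [R6 at 2.1.1.1]
2. m(c, pair(s(pair(c, c)), c), m(c, pair(m(pair(s(a), pair(c, a)), c, pair(a, a)), c), a))  →  m(c, pair(s(pair(c, c)), c), a)   [R5 at 3]
3. m(c, pair(s(pair(c, c)), c), a)  →  a   [R5 at ε]

a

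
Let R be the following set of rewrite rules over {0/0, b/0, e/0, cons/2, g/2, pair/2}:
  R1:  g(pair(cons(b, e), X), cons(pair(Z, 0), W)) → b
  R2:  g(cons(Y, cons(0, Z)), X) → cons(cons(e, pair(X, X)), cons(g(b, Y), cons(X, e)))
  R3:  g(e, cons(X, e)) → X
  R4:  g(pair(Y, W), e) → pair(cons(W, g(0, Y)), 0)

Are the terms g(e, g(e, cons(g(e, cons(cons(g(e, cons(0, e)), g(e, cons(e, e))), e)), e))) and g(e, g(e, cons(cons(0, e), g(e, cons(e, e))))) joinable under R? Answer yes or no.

yes — NF(t₁) = 0, NF(t₂) = 0

Reduce t₁ = g(e, g(e, cons(g(e, cons(cons(g(e, cons(0, e)), g(e, cons(e, e))), e)), e))):
1. g(e, g(e, cons(g(e, cons(cons(g(e, cons(0, e)), g(e, cons(e, e))), e)), e)))  →  g(e, g(e, cons(cons(g(e, cons(0, e)), g(e, cons(e, e))), e)))   [R3 at 2]
2. g(e, g(e, cons(cons(g(e, cons(0, e)), g(e, cons(e, e))), e)))  →  g(e, cons(g(e, cons(0, e)), g(e, cons(e, e))))   [R3 at 2]
3. g(e, cons(g(e, cons(0, e)), g(e, cons(e, e))))  →  g(e, cons(0, g(e, cons(e, e))))   [R3 at 2.1]
4. g(e, cons(0, g(e, cons(e, e))))  →  g(e, cons(0, e))   [R3 at 2.2]
5. g(e, cons(0, e))  →  0   [R3 at ε]

Reduce t₂ = g(e, g(e, cons(cons(0, e), g(e, cons(e, e))))):
1. g(e, g(e, cons(cons(0, e), g(e, cons(e, e)))))  →  g(e, g(e, cons(cons(0, e), e)))   [R3 at 2.2.2]
2. g(e, g(e, cons(cons(0, e), e)))  →  g(e, cons(0, e))   [R3 at 2]
3. g(e, cons(0, e))  →  0   [R3 at ε]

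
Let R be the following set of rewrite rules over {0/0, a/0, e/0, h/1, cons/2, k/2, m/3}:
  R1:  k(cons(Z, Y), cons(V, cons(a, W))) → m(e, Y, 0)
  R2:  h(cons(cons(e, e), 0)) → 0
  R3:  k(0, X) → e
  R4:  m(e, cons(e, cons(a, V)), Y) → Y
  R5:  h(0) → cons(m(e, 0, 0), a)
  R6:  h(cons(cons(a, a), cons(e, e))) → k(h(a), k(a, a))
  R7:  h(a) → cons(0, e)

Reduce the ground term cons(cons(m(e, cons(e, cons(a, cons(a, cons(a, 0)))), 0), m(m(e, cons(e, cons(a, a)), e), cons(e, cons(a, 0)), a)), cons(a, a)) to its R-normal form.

cons(cons(0, a), cons(a, a))

1. cons(cons(m(e, cons(e, cons(a, cons(a, cons(a, 0)))), 0), m(m(e, cons(e, cons(a, a)), e), cons(e, cons(a, 0)), a)), cons(a, a))  →  cons(cons(0, m(m(e, cons(e, cons(a, a)), e), cons(e, cons(a, 0)), a)), cons(a, a))   [R4 at 1.1]
2. cons(cons(0, m(m(e, cons(e, cons(a, a)), e), cons(e, cons(a, 0)), a)), cons(a, a))  →  cons(cons(0, m(e, cons(e, cons(a, 0)), a)), cons(a, a))   [R4 at 1.2.1]
3. cons(cons(0, m(e, cons(e, cons(a, 0)), a)), cons(a, a))  →  cons(cons(0, a), cons(a, a))   [R4 at 1.2]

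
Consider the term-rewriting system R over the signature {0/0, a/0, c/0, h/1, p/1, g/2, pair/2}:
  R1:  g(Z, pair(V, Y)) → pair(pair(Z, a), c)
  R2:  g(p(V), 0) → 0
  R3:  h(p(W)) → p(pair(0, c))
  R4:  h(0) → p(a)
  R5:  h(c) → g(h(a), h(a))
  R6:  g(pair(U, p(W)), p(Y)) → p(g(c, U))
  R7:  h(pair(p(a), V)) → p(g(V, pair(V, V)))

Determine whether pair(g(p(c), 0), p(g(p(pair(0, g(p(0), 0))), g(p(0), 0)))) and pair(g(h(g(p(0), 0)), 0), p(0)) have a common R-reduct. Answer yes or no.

Reduce t₁ = pair(g(p(c), 0), p(g(p(pair(0, g(p(0), 0))), g(p(0), 0)))):
1. pair(g(p(c), 0), p(g(p(pair(0, g(p(0), 0))), g(p(0), 0))))  →  pair(0, p(g(p(pair(0, g(p(0), 0))), g(p(0), 0))))   [R2 at 1]
2. pair(0, p(g(p(pair(0, g(p(0), 0))), g(p(0), 0))))  →  pair(0, p(g(p(pair(0, 0)), g(p(0), 0))))   [R2 at 2.1.1.1.2]
3. pair(0, p(g(p(pair(0, 0)), g(p(0), 0))))  →  pair(0, p(g(p(pair(0, 0)), 0)))   [R2 at 2.1.2]
4. pair(0, p(g(p(pair(0, 0)), 0)))  →  pair(0, p(0))   [R2 at 2.1]

Reduce t₂ = pair(g(h(g(p(0), 0)), 0), p(0)):
1. pair(g(h(g(p(0), 0)), 0), p(0))  →  pair(g(h(0), 0), p(0))   [R2 at 1.1.1]
2. pair(g(h(0), 0), p(0))  →  pair(g(p(a), 0), p(0))   [R4 at 1.1]
3. pair(g(p(a), 0), p(0))  →  pair(0, p(0))   [R2 at 1]

yes — NF(t₁) = pair(0, p(0)), NF(t₂) = pair(0, p(0))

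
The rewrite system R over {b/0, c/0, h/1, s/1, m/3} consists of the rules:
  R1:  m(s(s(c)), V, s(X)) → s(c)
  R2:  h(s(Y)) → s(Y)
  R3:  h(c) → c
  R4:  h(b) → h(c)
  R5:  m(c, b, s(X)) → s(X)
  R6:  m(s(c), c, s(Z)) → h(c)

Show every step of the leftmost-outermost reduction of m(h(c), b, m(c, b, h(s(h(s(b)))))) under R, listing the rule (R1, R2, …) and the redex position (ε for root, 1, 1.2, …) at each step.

1. m(h(c), b, m(c, b, h(s(h(s(b))))))  →  m(c, b, m(c, b, h(s(h(s(b))))))   [R3 at 1]
2. m(c, b, m(c, b, h(s(h(s(b))))))  →  m(c, b, m(c, b, s(h(s(b)))))   [R2 at 3.3]
3. m(c, b, m(c, b, s(h(s(b)))))  →  m(c, b, s(h(s(b))))   [R5 at 3]
4. m(c, b, s(h(s(b))))  →  s(h(s(b)))   [R5 at ε]
5. s(h(s(b)))  →  s(s(b))   [R2 at 1]

s(s(b))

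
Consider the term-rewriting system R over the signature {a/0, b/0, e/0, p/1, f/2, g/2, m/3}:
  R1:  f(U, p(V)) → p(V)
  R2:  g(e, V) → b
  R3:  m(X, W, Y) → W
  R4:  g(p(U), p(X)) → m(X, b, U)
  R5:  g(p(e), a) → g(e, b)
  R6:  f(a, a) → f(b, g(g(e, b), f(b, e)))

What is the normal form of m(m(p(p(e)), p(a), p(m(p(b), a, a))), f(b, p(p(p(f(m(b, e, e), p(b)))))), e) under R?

1. m(m(p(p(e)), p(a), p(m(p(b), a, a))), f(b, p(p(p(f(m(b, e, e), p(b)))))), e)  →  f(b, p(p(p(f(m(b, e, e), p(b))))))   [R3 at ε]
2. f(b, p(p(p(f(m(b, e, e), p(b))))))  →  p(p(p(f(m(b, e, e), p(b)))))   [R1 at ε]
3. p(p(p(f(m(b, e, e), p(b)))))  →  p(p(p(p(b))))   [R1 at 1.1.1]

p(p(p(p(b))))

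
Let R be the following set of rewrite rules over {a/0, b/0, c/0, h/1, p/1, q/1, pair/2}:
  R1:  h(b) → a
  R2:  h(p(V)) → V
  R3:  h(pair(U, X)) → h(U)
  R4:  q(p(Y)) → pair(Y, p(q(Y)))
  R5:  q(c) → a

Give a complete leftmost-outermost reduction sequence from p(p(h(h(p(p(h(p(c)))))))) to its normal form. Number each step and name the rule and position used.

p(p(c))

1. p(p(h(h(p(p(h(p(c))))))))  →  p(p(h(p(h(p(c))))))   [R2 at 1.1.1]
2. p(p(h(p(h(p(c))))))  →  p(p(h(p(c))))   [R2 at 1.1]
3. p(p(h(p(c))))  →  p(p(c))   [R2 at 1.1]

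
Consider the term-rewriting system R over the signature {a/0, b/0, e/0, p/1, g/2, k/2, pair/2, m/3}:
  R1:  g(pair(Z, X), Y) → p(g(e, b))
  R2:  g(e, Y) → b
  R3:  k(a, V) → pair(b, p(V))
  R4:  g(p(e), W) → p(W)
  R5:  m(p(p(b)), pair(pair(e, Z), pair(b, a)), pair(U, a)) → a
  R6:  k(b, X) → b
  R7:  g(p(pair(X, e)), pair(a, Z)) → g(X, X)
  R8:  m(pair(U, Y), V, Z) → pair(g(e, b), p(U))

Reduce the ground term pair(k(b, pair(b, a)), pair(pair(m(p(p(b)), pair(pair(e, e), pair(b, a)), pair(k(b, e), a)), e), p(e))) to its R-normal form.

pair(b, pair(pair(a, e), p(e)))

1. pair(k(b, pair(b, a)), pair(pair(m(p(p(b)), pair(pair(e, e), pair(b, a)), pair(k(b, e), a)), e), p(e)))  →  pair(b, pair(pair(m(p(p(b)), pair(pair(e, e), pair(b, a)), pair(k(b, e), a)), e), p(e)))   [R6 at 1]
2. pair(b, pair(pair(m(p(p(b)), pair(pair(e, e), pair(b, a)), pair(k(b, e), a)), e), p(e)))  →  pair(b, pair(pair(a, e), p(e)))   [R5 at 2.1.1]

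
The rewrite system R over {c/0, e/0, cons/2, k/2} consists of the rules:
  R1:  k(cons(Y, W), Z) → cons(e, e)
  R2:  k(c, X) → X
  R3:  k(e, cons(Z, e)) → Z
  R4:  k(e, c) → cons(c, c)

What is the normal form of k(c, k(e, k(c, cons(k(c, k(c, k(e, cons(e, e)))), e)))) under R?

1. k(c, k(e, k(c, cons(k(c, k(c, k(e, cons(e, e)))), e))))  →  k(e, k(c, cons(k(c, k(c, k(e, cons(e, e)))), e)))   [R2 at ε]
2. k(e, k(c, cons(k(c, k(c, k(e, cons(e, e)))), e)))  →  k(e, cons(k(c, k(c, k(e, cons(e, e)))), e))   [R2 at 2]
3. k(e, cons(k(c, k(c, k(e, cons(e, e)))), e))  →  k(c, k(c, k(e, cons(e, e))))   [R3 at ε]
4. k(c, k(c, k(e, cons(e, e))))  →  k(c, k(e, cons(e, e)))   [R2 at ε]
5. k(c, k(e, cons(e, e)))  →  k(e, cons(e, e))   [R2 at ε]
6. k(e, cons(e, e))  →  e   [R3 at ε]

e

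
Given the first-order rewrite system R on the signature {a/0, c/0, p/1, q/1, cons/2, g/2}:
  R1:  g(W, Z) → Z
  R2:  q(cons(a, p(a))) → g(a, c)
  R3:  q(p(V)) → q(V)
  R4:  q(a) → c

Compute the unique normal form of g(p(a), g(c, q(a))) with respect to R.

1. g(p(a), g(c, q(a)))  →  g(c, q(a))   [R1 at ε]
2. g(c, q(a))  →  q(a)   [R1 at ε]
3. q(a)  →  c   [R4 at ε]

c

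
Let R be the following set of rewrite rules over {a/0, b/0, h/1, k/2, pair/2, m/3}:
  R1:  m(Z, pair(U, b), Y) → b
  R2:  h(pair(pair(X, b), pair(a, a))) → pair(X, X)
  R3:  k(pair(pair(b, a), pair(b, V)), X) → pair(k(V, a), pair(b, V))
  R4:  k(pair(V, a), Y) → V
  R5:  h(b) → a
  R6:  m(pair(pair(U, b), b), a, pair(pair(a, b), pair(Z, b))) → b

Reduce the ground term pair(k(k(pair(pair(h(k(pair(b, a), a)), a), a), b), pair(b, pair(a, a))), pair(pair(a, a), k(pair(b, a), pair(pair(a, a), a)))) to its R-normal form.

pair(a, pair(pair(a, a), b))

1. pair(k(k(pair(pair(h(k(pair(b, a), a)), a), a), b), pair(b, pair(a, a))), pair(pair(a, a), k(pair(b, a), pair(pair(a, a), a))))  →  pair(k(pair(h(k(pair(b, a), a)), a), pair(b, pair(a, a))), pair(pair(a, a), k(pair(b, a), pair(pair(a, a), a))))   [R4 at 1.1]
2. pair(k(pair(h(k(pair(b, a), a)), a), pair(b, pair(a, a))), pair(pair(a, a), k(pair(b, a), pair(pair(a, a), a))))  →  pair(h(k(pair(b, a), a)), pair(pair(a, a), k(pair(b, a), pair(pair(a, a), a))))   [R4 at 1]
3. pair(h(k(pair(b, a), a)), pair(pair(a, a), k(pair(b, a), pair(pair(a, a), a))))  →  pair(h(b), pair(pair(a, a), k(pair(b, a), pair(pair(a, a), a))))   [R4 at 1.1]
4. pair(h(b), pair(pair(a, a), k(pair(b, a), pair(pair(a, a), a))))  →  pair(a, pair(pair(a, a), k(pair(b, a), pair(pair(a, a), a))))   [R5 at 1]
5. pair(a, pair(pair(a, a), k(pair(b, a), pair(pair(a, a), a))))  →  pair(a, pair(pair(a, a), b))   [R4 at 2.2]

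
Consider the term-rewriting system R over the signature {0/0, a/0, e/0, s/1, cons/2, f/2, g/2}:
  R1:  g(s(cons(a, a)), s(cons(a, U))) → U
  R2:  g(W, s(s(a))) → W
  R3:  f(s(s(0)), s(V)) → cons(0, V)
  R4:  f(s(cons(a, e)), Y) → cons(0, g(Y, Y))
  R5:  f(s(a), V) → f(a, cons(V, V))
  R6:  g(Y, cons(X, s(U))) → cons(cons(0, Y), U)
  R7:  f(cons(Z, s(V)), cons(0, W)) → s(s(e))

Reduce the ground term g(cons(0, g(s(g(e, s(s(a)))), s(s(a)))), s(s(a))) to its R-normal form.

1. g(cons(0, g(s(g(e, s(s(a)))), s(s(a)))), s(s(a)))  →  cons(0, g(s(g(e, s(s(a)))), s(s(a))))   [R2 at ε]
2. cons(0, g(s(g(e, s(s(a)))), s(s(a))))  →  cons(0, s(g(e, s(s(a)))))   [R2 at 2]
3. cons(0, s(g(e, s(s(a)))))  →  cons(0, s(e))   [R2 at 2.1]

cons(0, s(e))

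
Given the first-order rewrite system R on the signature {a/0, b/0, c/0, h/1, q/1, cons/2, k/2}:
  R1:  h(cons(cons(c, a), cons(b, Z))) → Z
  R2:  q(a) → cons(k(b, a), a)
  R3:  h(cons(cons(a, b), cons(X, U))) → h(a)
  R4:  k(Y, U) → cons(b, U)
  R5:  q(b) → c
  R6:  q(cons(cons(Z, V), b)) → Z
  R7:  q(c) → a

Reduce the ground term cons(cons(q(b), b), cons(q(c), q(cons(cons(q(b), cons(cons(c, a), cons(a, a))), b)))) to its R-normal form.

1. cons(cons(q(b), b), cons(q(c), q(cons(cons(q(b), cons(cons(c, a), cons(a, a))), b))))  →  cons(cons(c, b), cons(q(c), q(cons(cons(q(b), cons(cons(c, a), cons(a, a))), b))))   [R5 at 1.1]
2. cons(cons(c, b), cons(q(c), q(cons(cons(q(b), cons(cons(c, a), cons(a, a))), b))))  →  cons(cons(c, b), cons(a, q(cons(cons(q(b), cons(cons(c, a), cons(a, a))), b))))   [R7 at 2.1]
3. cons(cons(c, b), cons(a, q(cons(cons(q(b), cons(cons(c, a), cons(a, a))), b))))  →  cons(cons(c, b), cons(a, q(b)))   [R6 at 2.2]
4. cons(cons(c, b), cons(a, q(b)))  →  cons(cons(c, b), cons(a, c))   [R5 at 2.2]

cons(cons(c, b), cons(a, c))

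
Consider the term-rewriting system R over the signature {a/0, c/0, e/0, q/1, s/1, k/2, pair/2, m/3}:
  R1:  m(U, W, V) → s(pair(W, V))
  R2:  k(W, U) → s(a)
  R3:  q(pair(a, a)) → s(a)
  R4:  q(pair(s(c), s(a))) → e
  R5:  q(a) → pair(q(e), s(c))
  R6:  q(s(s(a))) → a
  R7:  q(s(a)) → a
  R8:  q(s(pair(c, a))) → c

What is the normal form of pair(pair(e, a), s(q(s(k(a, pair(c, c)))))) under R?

1. pair(pair(e, a), s(q(s(k(a, pair(c, c))))))  →  pair(pair(e, a), s(q(s(s(a)))))   [R2 at 2.1.1.1]
2. pair(pair(e, a), s(q(s(s(a)))))  →  pair(pair(e, a), s(a))   [R6 at 2.1]

pair(pair(e, a), s(a))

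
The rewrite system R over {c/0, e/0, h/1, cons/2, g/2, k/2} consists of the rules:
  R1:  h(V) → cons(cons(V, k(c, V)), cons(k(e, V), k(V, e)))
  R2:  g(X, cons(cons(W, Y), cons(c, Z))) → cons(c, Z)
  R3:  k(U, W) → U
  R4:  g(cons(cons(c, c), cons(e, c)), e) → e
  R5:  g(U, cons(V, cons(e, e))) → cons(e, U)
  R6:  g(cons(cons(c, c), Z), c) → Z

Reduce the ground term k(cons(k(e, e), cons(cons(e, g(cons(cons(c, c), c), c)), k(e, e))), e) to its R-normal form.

cons(e, cons(cons(e, c), e))

1. k(cons(k(e, e), cons(cons(e, g(cons(cons(c, c), c), c)), k(e, e))), e)  →  cons(k(e, e), cons(cons(e, g(cons(cons(c, c), c), c)), k(e, e)))   [R3 at ε]
2. cons(k(e, e), cons(cons(e, g(cons(cons(c, c), c), c)), k(e, e)))  →  cons(e, cons(cons(e, g(cons(cons(c, c), c), c)), k(e, e)))   [R3 at 1]
3. cons(e, cons(cons(e, g(cons(cons(c, c), c), c)), k(e, e)))  →  cons(e, cons(cons(e, c), k(e, e)))   [R6 at 2.1.2]
4. cons(e, cons(cons(e, c), k(e, e)))  →  cons(e, cons(cons(e, c), e))   [R3 at 2.2]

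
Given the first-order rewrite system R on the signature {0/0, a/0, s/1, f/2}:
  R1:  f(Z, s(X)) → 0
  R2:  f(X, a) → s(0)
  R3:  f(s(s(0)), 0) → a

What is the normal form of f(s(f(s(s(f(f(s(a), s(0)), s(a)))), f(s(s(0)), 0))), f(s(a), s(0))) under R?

1. f(s(f(s(s(f(f(s(a), s(0)), s(a)))), f(s(s(0)), 0))), f(s(a), s(0)))  →  f(s(f(s(s(0)), f(s(s(0)), 0))), f(s(a), s(0)))   [R1 at 1.1.1.1.1]
2. f(s(f(s(s(0)), f(s(s(0)), 0))), f(s(a), s(0)))  →  f(s(f(s(s(0)), a)), f(s(a), s(0)))   [R3 at 1.1.2]
3. f(s(f(s(s(0)), a)), f(s(a), s(0)))  →  f(s(s(0)), f(s(a), s(0)))   [R2 at 1.1]
4. f(s(s(0)), f(s(a), s(0)))  →  f(s(s(0)), 0)   [R1 at 2]
5. f(s(s(0)), 0)  →  a   [R3 at ε]

a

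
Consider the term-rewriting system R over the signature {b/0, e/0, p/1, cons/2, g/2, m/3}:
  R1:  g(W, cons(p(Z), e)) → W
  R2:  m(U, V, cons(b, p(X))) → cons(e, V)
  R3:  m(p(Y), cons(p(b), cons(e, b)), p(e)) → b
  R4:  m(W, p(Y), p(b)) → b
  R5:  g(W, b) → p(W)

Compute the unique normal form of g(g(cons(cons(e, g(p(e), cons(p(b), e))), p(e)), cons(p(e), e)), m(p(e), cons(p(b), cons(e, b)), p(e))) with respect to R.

p(cons(cons(e, p(e)), p(e)))

1. g(g(cons(cons(e, g(p(e), cons(p(b), e))), p(e)), cons(p(e), e)), m(p(e), cons(p(b), cons(e, b)), p(e)))  →  g(cons(cons(e, g(p(e), cons(p(b), e))), p(e)), m(p(e), cons(p(b), cons(e, b)), p(e)))   [R1 at 1]
2. g(cons(cons(e, g(p(e), cons(p(b), e))), p(e)), m(p(e), cons(p(b), cons(e, b)), p(e)))  →  g(cons(cons(e, p(e)), p(e)), m(p(e), cons(p(b), cons(e, b)), p(e)))   [R1 at 1.1.2]
3. g(cons(cons(e, p(e)), p(e)), m(p(e), cons(p(b), cons(e, b)), p(e)))  →  g(cons(cons(e, p(e)), p(e)), b)   [R3 at 2]
4. g(cons(cons(e, p(e)), p(e)), b)  →  p(cons(cons(e, p(e)), p(e)))   [R5 at ε]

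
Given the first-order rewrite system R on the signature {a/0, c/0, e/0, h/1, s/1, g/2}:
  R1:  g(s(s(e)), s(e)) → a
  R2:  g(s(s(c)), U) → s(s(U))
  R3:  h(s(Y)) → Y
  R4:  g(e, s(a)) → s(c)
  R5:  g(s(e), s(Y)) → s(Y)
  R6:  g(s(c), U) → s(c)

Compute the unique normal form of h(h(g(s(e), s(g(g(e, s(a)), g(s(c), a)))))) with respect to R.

1. h(h(g(s(e), s(g(g(e, s(a)), g(s(c), a))))))  →  h(h(s(g(g(e, s(a)), g(s(c), a)))))   [R5 at 1.1]
2. h(h(s(g(g(e, s(a)), g(s(c), a)))))  →  h(g(g(e, s(a)), g(s(c), a)))   [R3 at 1]
3. h(g(g(e, s(a)), g(s(c), a)))  →  h(g(s(c), g(s(c), a)))   [R4 at 1.1]
4. h(g(s(c), g(s(c), a)))  →  h(s(c))   [R6 at 1]
5. h(s(c))  →  c   [R3 at ε]

c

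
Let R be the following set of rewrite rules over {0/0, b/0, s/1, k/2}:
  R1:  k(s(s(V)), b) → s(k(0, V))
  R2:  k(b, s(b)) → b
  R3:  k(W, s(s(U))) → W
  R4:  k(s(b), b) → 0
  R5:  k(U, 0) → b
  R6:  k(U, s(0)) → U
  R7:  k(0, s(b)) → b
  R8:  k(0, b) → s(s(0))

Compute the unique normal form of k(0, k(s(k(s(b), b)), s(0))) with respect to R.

1. k(0, k(s(k(s(b), b)), s(0)))  →  k(0, s(k(s(b), b)))   [R6 at 2]
2. k(0, s(k(s(b), b)))  →  k(0, s(0))   [R4 at 2.1]
3. k(0, s(0))  →  0   [R6 at ε]

0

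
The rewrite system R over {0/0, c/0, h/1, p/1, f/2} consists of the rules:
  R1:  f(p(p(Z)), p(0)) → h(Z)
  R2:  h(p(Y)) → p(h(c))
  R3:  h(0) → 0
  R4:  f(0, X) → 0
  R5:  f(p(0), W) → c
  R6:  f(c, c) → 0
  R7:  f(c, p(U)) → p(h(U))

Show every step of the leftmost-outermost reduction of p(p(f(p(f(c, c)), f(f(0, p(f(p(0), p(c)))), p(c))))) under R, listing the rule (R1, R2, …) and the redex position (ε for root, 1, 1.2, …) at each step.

p(p(c))

1. p(p(f(p(f(c, c)), f(f(0, p(f(p(0), p(c)))), p(c)))))  →  p(p(f(p(0), f(f(0, p(f(p(0), p(c)))), p(c)))))   [R6 at 1.1.1.1]
2. p(p(f(p(0), f(f(0, p(f(p(0), p(c)))), p(c)))))  →  p(p(c))   [R5 at 1.1]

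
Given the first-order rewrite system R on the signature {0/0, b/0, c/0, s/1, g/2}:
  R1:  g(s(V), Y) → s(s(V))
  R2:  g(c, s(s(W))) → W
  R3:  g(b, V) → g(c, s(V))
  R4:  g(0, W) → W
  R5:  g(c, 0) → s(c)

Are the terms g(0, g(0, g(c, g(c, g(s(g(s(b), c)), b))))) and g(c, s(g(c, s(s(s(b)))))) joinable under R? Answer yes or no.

Reduce t₁ = g(0, g(0, g(c, g(c, g(s(g(s(b), c)), b))))):
1. g(0, g(0, g(c, g(c, g(s(g(s(b), c)), b)))))  →  g(0, g(c, g(c, g(s(g(s(b), c)), b))))   [R4 at ε]
2. g(0, g(c, g(c, g(s(g(s(b), c)), b))))  →  g(c, g(c, g(s(g(s(b), c)), b)))   [R4 at ε]
3. g(c, g(c, g(s(g(s(b), c)), b)))  →  g(c, g(c, s(s(g(s(b), c)))))   [R1 at 2.2]
4. g(c, g(c, s(s(g(s(b), c)))))  →  g(c, g(s(b), c))   [R2 at 2]
5. g(c, g(s(b), c))  →  g(c, s(s(b)))   [R1 at 2]
6. g(c, s(s(b)))  →  b   [R2 at ε]

Reduce t₂ = g(c, s(g(c, s(s(s(b)))))):
1. g(c, s(g(c, s(s(s(b))))))  →  g(c, s(s(b)))   [R2 at 2.1]
2. g(c, s(s(b)))  →  b   [R2 at ε]

yes — NF(t₁) = b, NF(t₂) = b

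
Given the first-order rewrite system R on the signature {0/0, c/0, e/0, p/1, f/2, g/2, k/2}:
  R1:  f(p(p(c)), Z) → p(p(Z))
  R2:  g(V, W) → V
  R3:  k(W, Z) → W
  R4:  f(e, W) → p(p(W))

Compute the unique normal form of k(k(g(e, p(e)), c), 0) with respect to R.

e

1. k(k(g(e, p(e)), c), 0)  →  k(g(e, p(e)), c)   [R3 at ε]
2. k(g(e, p(e)), c)  →  g(e, p(e))   [R3 at ε]
3. g(e, p(e))  →  e   [R2 at ε]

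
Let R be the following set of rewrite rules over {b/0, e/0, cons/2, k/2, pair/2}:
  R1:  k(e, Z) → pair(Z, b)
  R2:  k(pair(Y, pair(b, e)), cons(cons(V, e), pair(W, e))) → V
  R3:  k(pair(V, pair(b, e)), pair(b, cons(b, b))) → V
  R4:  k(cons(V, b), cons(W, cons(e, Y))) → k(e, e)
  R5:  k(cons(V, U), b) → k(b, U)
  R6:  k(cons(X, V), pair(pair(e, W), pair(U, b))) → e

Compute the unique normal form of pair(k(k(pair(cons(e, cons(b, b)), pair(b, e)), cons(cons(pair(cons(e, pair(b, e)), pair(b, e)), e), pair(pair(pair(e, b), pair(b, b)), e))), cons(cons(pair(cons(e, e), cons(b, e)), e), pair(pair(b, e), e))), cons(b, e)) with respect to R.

1. pair(k(k(pair(cons(e, cons(b, b)), pair(b, e)), cons(cons(pair(cons(e, pair(b, e)), pair(b, e)), e), pair(pair(pair(e, b), pair(b, b)), e))), cons(cons(pair(cons(e, e), cons(b, e)), e), pair(pair(b, e), e))), cons(b, e))  →  pair(k(pair(cons(e, pair(b, e)), pair(b, e)), cons(cons(pair(cons(e, e), cons(b, e)), e), pair(pair(b, e), e))), cons(b, e))   [R2 at 1.1]
2. pair(k(pair(cons(e, pair(b, e)), pair(b, e)), cons(cons(pair(cons(e, e), cons(b, e)), e), pair(pair(b, e), e))), cons(b, e))  →  pair(pair(cons(e, e), cons(b, e)), cons(b, e))   [R2 at 1]

pair(pair(cons(e, e), cons(b, e)), cons(b, e))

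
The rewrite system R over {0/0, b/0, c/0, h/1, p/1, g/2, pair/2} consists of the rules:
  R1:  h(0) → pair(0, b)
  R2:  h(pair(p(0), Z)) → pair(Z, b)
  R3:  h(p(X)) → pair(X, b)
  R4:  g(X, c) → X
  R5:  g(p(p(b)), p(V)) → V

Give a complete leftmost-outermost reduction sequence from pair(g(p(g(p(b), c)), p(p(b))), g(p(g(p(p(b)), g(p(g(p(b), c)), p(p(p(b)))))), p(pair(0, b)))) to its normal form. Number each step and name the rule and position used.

1. pair(g(p(g(p(b), c)), p(p(b))), g(p(g(p(p(b)), g(p(g(p(b), c)), p(p(p(b)))))), p(pair(0, b))))  →  pair(g(p(p(b)), p(p(b))), g(p(g(p(p(b)), g(p(g(p(b), c)), p(p(p(b)))))), p(pair(0, b))))   [R4 at 1.1.1]
2. pair(g(p(p(b)), p(p(b))), g(p(g(p(p(b)), g(p(g(p(b), c)), p(p(p(b)))))), p(pair(0, b))))  →  pair(p(b), g(p(g(p(p(b)), g(p(g(p(b), c)), p(p(p(b)))))), p(pair(0, b))))   [R5 at 1]
3. pair(p(b), g(p(g(p(p(b)), g(p(g(p(b), c)), p(p(p(b)))))), p(pair(0, b))))  →  pair(p(b), g(p(g(p(p(b)), g(p(p(b)), p(p(p(b)))))), p(pair(0, b))))   [R4 at 2.1.1.2.1.1]
4. pair(p(b), g(p(g(p(p(b)), g(p(p(b)), p(p(p(b)))))), p(pair(0, b))))  →  pair(p(b), g(p(g(p(p(b)), p(p(b)))), p(pair(0, b))))   [R5 at 2.1.1.2]
5. pair(p(b), g(p(g(p(p(b)), p(p(b)))), p(pair(0, b))))  →  pair(p(b), g(p(p(b)), p(pair(0, b))))   [R5 at 2.1.1]
6. pair(p(b), g(p(p(b)), p(pair(0, b))))  →  pair(p(b), pair(0, b))   [R5 at 2]

pair(p(b), pair(0, b))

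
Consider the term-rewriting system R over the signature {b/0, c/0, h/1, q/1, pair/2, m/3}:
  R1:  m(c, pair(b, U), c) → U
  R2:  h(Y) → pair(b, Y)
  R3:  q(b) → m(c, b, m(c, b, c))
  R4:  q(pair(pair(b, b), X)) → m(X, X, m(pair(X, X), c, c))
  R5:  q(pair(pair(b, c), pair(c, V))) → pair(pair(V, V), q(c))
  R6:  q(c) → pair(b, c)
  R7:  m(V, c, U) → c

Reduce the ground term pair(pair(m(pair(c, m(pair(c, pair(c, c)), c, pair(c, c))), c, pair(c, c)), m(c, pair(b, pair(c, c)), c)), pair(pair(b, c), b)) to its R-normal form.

1. pair(pair(m(pair(c, m(pair(c, pair(c, c)), c, pair(c, c))), c, pair(c, c)), m(c, pair(b, pair(c, c)), c)), pair(pair(b, c), b))  →  pair(pair(c, m(c, pair(b, pair(c, c)), c)), pair(pair(b, c), b))   [R7 at 1.1]
2. pair(pair(c, m(c, pair(b, pair(c, c)), c)), pair(pair(b, c), b))  →  pair(pair(c, pair(c, c)), pair(pair(b, c), b))   [R1 at 1.2]

pair(pair(c, pair(c, c)), pair(pair(b, c), b))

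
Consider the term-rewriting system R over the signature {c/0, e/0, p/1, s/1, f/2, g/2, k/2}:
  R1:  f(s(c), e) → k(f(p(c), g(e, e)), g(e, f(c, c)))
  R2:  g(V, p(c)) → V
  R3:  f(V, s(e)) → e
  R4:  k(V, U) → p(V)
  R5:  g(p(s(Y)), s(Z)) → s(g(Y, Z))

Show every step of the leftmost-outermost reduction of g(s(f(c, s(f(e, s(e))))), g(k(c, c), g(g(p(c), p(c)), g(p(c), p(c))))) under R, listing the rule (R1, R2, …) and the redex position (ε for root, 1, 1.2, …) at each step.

1. g(s(f(c, s(f(e, s(e))))), g(k(c, c), g(g(p(c), p(c)), g(p(c), p(c)))))  →  g(s(f(c, s(e))), g(k(c, c), g(g(p(c), p(c)), g(p(c), p(c)))))   [R3 at 1.1.2.1]
2. g(s(f(c, s(e))), g(k(c, c), g(g(p(c), p(c)), g(p(c), p(c)))))  →  g(s(e), g(k(c, c), g(g(p(c), p(c)), g(p(c), p(c)))))   [R3 at 1.1]
3. g(s(e), g(k(c, c), g(g(p(c), p(c)), g(p(c), p(c)))))  →  g(s(e), g(p(c), g(g(p(c), p(c)), g(p(c), p(c)))))   [R4 at 2.1]
4. g(s(e), g(p(c), g(g(p(c), p(c)), g(p(c), p(c)))))  →  g(s(e), g(p(c), g(p(c), g(p(c), p(c)))))   [R2 at 2.2.1]
5. g(s(e), g(p(c), g(p(c), g(p(c), p(c)))))  →  g(s(e), g(p(c), g(p(c), p(c))))   [R2 at 2.2.2]
6. g(s(e), g(p(c), g(p(c), p(c))))  →  g(s(e), g(p(c), p(c)))   [R2 at 2.2]
7. g(s(e), g(p(c), p(c)))  →  g(s(e), p(c))   [R2 at 2]
8. g(s(e), p(c))  →  s(e)   [R2 at ε]

s(e)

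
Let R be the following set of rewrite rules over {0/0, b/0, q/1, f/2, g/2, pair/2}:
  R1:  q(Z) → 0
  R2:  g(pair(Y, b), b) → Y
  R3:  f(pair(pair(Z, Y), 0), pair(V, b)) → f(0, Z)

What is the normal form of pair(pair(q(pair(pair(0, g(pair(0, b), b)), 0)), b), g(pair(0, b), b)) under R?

pair(pair(0, b), 0)

1. pair(pair(q(pair(pair(0, g(pair(0, b), b)), 0)), b), g(pair(0, b), b))  →  pair(pair(0, b), g(pair(0, b), b))   [R1 at 1.1]
2. pair(pair(0, b), g(pair(0, b), b))  →  pair(pair(0, b), 0)   [R2 at 2]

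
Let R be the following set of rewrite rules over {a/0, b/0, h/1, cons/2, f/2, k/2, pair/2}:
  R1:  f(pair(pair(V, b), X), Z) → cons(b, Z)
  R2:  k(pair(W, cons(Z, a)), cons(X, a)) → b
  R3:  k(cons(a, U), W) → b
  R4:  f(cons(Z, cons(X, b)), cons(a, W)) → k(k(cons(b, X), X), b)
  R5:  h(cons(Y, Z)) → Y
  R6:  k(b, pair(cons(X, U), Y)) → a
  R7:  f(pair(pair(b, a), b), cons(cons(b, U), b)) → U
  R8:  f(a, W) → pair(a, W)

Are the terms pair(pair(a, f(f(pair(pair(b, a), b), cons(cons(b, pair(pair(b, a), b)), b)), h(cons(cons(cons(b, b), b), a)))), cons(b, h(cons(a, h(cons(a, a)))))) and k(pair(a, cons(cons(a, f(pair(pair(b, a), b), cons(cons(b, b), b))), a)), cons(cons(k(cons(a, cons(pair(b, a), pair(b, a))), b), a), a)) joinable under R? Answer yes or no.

no — NF(t₁) = pair(pair(a, b), cons(b, a)), NF(t₂) = b

Reduce t₁ = pair(pair(a, f(f(pair(pair(b, a), b), cons(cons(b, pair(pair(b, a), b)), b)), h(cons(cons(cons(b, b), b), a)))), cons(b, h(cons(a, h(cons(a, a)))))):
1. pair(pair(a, f(f(pair(pair(b, a), b), cons(cons(b, pair(pair(b, a), b)), b)), h(cons(cons(cons(b, b), b), a)))), cons(b, h(cons(a, h(cons(a, a))))))  →  pair(pair(a, f(pair(pair(b, a), b), h(cons(cons(cons(b, b), b), a)))), cons(b, h(cons(a, h(cons(a, a))))))   [R7 at 1.2.1]
2. pair(pair(a, f(pair(pair(b, a), b), h(cons(cons(cons(b, b), b), a)))), cons(b, h(cons(a, h(cons(a, a))))))  →  pair(pair(a, f(pair(pair(b, a), b), cons(cons(b, b), b))), cons(b, h(cons(a, h(cons(a, a))))))   [R5 at 1.2.2]
3. pair(pair(a, f(pair(pair(b, a), b), cons(cons(b, b), b))), cons(b, h(cons(a, h(cons(a, a))))))  →  pair(pair(a, b), cons(b, h(cons(a, h(cons(a, a))))))   [R7 at 1.2]
4. pair(pair(a, b), cons(b, h(cons(a, h(cons(a, a))))))  →  pair(pair(a, b), cons(b, a))   [R5 at 2.2]

Reduce t₂ = k(pair(a, cons(cons(a, f(pair(pair(b, a), b), cons(cons(b, b), b))), a)), cons(cons(k(cons(a, cons(pair(b, a), pair(b, a))), b), a), a)):
1. k(pair(a, cons(cons(a, f(pair(pair(b, a), b), cons(cons(b, b), b))), a)), cons(cons(k(cons(a, cons(pair(b, a), pair(b, a))), b), a), a))  →  b   [R2 at ε]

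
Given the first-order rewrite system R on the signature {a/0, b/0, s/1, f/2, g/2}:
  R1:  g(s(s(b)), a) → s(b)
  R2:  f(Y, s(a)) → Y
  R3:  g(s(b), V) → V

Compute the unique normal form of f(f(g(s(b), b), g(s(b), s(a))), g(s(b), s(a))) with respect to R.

1. f(f(g(s(b), b), g(s(b), s(a))), g(s(b), s(a)))  →  f(f(b, g(s(b), s(a))), g(s(b), s(a)))   [R3 at 1.1]
2. f(f(b, g(s(b), s(a))), g(s(b), s(a)))  →  f(f(b, s(a)), g(s(b), s(a)))   [R3 at 1.2]
3. f(f(b, s(a)), g(s(b), s(a)))  →  f(b, g(s(b), s(a)))   [R2 at 1]
4. f(b, g(s(b), s(a)))  →  f(b, s(a))   [R3 at 2]
5. f(b, s(a))  →  b   [R2 at ε]

b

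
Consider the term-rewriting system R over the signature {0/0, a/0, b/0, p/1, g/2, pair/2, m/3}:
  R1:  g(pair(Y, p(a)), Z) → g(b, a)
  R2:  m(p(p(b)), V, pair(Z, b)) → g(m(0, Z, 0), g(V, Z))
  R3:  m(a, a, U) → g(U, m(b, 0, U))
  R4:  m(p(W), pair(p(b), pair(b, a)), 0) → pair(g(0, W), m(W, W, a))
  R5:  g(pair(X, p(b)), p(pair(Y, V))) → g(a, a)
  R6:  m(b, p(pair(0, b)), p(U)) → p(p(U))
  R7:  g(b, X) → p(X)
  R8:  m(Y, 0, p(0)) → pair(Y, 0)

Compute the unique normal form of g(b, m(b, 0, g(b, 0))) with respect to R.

1. g(b, m(b, 0, g(b, 0)))  →  p(m(b, 0, g(b, 0)))   [R7 at ε]
2. p(m(b, 0, g(b, 0)))  →  p(m(b, 0, p(0)))   [R7 at 1.3]
3. p(m(b, 0, p(0)))  →  p(pair(b, 0))   [R8 at 1]

p(pair(b, 0))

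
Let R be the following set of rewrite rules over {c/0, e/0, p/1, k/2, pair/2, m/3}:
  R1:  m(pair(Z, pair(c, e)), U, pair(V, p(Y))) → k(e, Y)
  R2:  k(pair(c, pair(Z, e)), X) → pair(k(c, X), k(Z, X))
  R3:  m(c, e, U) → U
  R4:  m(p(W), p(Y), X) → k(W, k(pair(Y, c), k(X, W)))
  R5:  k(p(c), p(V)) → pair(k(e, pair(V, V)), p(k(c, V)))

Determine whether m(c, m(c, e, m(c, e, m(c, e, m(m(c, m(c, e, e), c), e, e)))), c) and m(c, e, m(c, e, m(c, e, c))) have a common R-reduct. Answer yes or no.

yes — NF(t₁) = c, NF(t₂) = c

Reduce t₁ = m(c, m(c, e, m(c, e, m(c, e, m(m(c, m(c, e, e), c), e, e)))), c):
1. m(c, m(c, e, m(c, e, m(c, e, m(m(c, m(c, e, e), c), e, e)))), c)  →  m(c, m(c, e, m(c, e, m(m(c, m(c, e, e), c), e, e))), c)   [R3 at 2]
2. m(c, m(c, e, m(c, e, m(m(c, m(c, e, e), c), e, e))), c)  →  m(c, m(c, e, m(m(c, m(c, e, e), c), e, e)), c)   [R3 at 2]
3. m(c, m(c, e, m(m(c, m(c, e, e), c), e, e)), c)  →  m(c, m(m(c, m(c, e, e), c), e, e), c)   [R3 at 2]
4. m(c, m(m(c, m(c, e, e), c), e, e), c)  →  m(c, m(m(c, e, c), e, e), c)   [R3 at 2.1.2]
5. m(c, m(m(c, e, c), e, e), c)  →  m(c, m(c, e, e), c)   [R3 at 2.1]
6. m(c, m(c, e, e), c)  →  m(c, e, c)   [R3 at 2]
7. m(c, e, c)  →  c   [R3 at ε]

Reduce t₂ = m(c, e, m(c, e, m(c, e, c))):
1. m(c, e, m(c, e, m(c, e, c)))  →  m(c, e, m(c, e, c))   [R3 at ε]
2. m(c, e, m(c, e, c))  →  m(c, e, c)   [R3 at ε]
3. m(c, e, c)  →  c   [R3 at ε]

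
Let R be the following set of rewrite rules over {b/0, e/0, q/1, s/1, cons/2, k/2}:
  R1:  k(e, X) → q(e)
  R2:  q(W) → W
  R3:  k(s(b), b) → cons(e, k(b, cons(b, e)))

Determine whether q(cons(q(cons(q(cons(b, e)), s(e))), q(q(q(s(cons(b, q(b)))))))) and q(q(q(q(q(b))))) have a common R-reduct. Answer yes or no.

no — NF(t₁) = cons(cons(cons(b, e), s(e)), s(cons(b, b))), NF(t₂) = b

Reduce t₁ = q(cons(q(cons(q(cons(b, e)), s(e))), q(q(q(s(cons(b, q(b)))))))):
1. q(cons(q(cons(q(cons(b, e)), s(e))), q(q(q(s(cons(b, q(b))))))))  →  cons(q(cons(q(cons(b, e)), s(e))), q(q(q(s(cons(b, q(b)))))))   [R2 at ε]
2. cons(q(cons(q(cons(b, e)), s(e))), q(q(q(s(cons(b, q(b)))))))  →  cons(cons(q(cons(b, e)), s(e)), q(q(q(s(cons(b, q(b)))))))   [R2 at 1]
3. cons(cons(q(cons(b, e)), s(e)), q(q(q(s(cons(b, q(b)))))))  →  cons(cons(cons(b, e), s(e)), q(q(q(s(cons(b, q(b)))))))   [R2 at 1.1]
4. cons(cons(cons(b, e), s(e)), q(q(q(s(cons(b, q(b)))))))  →  cons(cons(cons(b, e), s(e)), q(q(s(cons(b, q(b))))))   [R2 at 2]
5. cons(cons(cons(b, e), s(e)), q(q(s(cons(b, q(b))))))  →  cons(cons(cons(b, e), s(e)), q(s(cons(b, q(b)))))   [R2 at 2]
6. cons(cons(cons(b, e), s(e)), q(s(cons(b, q(b)))))  →  cons(cons(cons(b, e), s(e)), s(cons(b, q(b))))   [R2 at 2]
7. cons(cons(cons(b, e), s(e)), s(cons(b, q(b))))  →  cons(cons(cons(b, e), s(e)), s(cons(b, b)))   [R2 at 2.1.2]

Reduce t₂ = q(q(q(q(q(b))))):
1. q(q(q(q(q(b)))))  →  q(q(q(q(b))))   [R2 at ε]
2. q(q(q(q(b))))  →  q(q(q(b)))   [R2 at ε]
3. q(q(q(b)))  →  q(q(b))   [R2 at ε]
4. q(q(b))  →  q(b)   [R2 at ε]
5. q(b)  →  b   [R2 at ε]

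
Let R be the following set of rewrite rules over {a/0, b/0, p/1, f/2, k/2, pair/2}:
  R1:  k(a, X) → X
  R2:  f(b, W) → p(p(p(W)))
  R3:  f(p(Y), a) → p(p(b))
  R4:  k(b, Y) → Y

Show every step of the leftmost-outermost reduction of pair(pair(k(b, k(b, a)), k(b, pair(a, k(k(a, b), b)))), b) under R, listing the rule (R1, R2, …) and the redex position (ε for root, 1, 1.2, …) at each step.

pair(pair(a, pair(a, b)), b)

1. pair(pair(k(b, k(b, a)), k(b, pair(a, k(k(a, b), b)))), b)  →  pair(pair(k(b, a), k(b, pair(a, k(k(a, b), b)))), b)   [R4 at 1.1]
2. pair(pair(k(b, a), k(b, pair(a, k(k(a, b), b)))), b)  →  pair(pair(a, k(b, pair(a, k(k(a, b), b)))), b)   [R4 at 1.1]
3. pair(pair(a, k(b, pair(a, k(k(a, b), b)))), b)  →  pair(pair(a, pair(a, k(k(a, b), b))), b)   [R4 at 1.2]
4. pair(pair(a, pair(a, k(k(a, b), b))), b)  →  pair(pair(a, pair(a, k(b, b))), b)   [R1 at 1.2.2.1]
5. pair(pair(a, pair(a, k(b, b))), b)  →  pair(pair(a, pair(a, b)), b)   [R4 at 1.2.2]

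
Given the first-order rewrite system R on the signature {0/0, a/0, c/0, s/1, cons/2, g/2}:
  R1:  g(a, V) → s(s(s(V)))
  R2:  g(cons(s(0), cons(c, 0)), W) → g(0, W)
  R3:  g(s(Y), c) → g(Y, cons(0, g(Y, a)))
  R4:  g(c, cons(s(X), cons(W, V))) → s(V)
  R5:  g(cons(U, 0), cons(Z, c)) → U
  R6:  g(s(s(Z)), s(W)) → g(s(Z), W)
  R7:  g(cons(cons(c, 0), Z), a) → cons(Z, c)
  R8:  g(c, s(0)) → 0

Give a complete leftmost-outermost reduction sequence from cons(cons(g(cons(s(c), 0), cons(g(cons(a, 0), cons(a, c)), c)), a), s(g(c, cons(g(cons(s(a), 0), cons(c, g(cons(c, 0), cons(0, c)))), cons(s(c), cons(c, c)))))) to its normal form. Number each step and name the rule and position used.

1. cons(cons(g(cons(s(c), 0), cons(g(cons(a, 0), cons(a, c)), c)), a), s(g(c, cons(g(cons(s(a), 0), cons(c, g(cons(c, 0), cons(0, c)))), cons(s(c), cons(c, c))))))  →  cons(cons(s(c), a), s(g(c, cons(g(cons(s(a), 0), cons(c, g(cons(c, 0), cons(0, c)))), cons(s(c), cons(c, c))))))   [R5 at 1.1]
2. cons(cons(s(c), a), s(g(c, cons(g(cons(s(a), 0), cons(c, g(cons(c, 0), cons(0, c)))), cons(s(c), cons(c, c))))))  →  cons(cons(s(c), a), s(g(c, cons(g(cons(s(a), 0), cons(c, c)), cons(s(c), cons(c, c))))))   [R5 at 2.1.2.1.2.2]
3. cons(cons(s(c), a), s(g(c, cons(g(cons(s(a), 0), cons(c, c)), cons(s(c), cons(c, c))))))  →  cons(cons(s(c), a), s(g(c, cons(s(a), cons(s(c), cons(c, c))))))   [R5 at 2.1.2.1]
4. cons(cons(s(c), a), s(g(c, cons(s(a), cons(s(c), cons(c, c))))))  →  cons(cons(s(c), a), s(s(cons(c, c))))   [R4 at 2.1]

cons(cons(s(c), a), s(s(cons(c, c))))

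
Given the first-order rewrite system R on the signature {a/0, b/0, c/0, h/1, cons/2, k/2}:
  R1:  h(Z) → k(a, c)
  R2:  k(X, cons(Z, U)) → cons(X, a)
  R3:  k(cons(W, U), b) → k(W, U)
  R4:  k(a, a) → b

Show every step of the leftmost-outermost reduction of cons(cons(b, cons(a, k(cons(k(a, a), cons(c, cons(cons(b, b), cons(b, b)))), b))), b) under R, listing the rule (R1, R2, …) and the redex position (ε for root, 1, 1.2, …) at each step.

1. cons(cons(b, cons(a, k(cons(k(a, a), cons(c, cons(cons(b, b), cons(b, b)))), b))), b)  →  cons(cons(b, cons(a, k(k(a, a), cons(c, cons(cons(b, b), cons(b, b)))))), b)   [R3 at 1.2.2]
2. cons(cons(b, cons(a, k(k(a, a), cons(c, cons(cons(b, b), cons(b, b)))))), b)  →  cons(cons(b, cons(a, cons(k(a, a), a))), b)   [R2 at 1.2.2]
3. cons(cons(b, cons(a, cons(k(a, a), a))), b)  →  cons(cons(b, cons(a, cons(b, a))), b)   [R4 at 1.2.2.1]

cons(cons(b, cons(a, cons(b, a))), b)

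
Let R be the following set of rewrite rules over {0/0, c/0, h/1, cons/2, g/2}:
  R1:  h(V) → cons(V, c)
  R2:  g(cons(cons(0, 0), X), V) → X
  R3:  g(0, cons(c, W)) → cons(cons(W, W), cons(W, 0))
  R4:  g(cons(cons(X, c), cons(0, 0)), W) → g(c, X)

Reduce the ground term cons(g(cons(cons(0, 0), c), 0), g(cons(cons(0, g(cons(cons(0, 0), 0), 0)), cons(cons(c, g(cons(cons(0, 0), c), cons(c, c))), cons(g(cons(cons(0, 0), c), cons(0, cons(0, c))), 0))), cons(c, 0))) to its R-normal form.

cons(c, cons(cons(c, c), cons(c, 0)))

1. cons(g(cons(cons(0, 0), c), 0), g(cons(cons(0, g(cons(cons(0, 0), 0), 0)), cons(cons(c, g(cons(cons(0, 0), c), cons(c, c))), cons(g(cons(cons(0, 0), c), cons(0, cons(0, c))), 0))), cons(c, 0)))  →  cons(c, g(cons(cons(0, g(cons(cons(0, 0), 0), 0)), cons(cons(c, g(cons(cons(0, 0), c), cons(c, c))), cons(g(cons(cons(0, 0), c), cons(0, cons(0, c))), 0))), cons(c, 0)))   [R2 at 1]
2. cons(c, g(cons(cons(0, g(cons(cons(0, 0), 0), 0)), cons(cons(c, g(cons(cons(0, 0), c), cons(c, c))), cons(g(cons(cons(0, 0), c), cons(0, cons(0, c))), 0))), cons(c, 0)))  →  cons(c, g(cons(cons(0, 0), cons(cons(c, g(cons(cons(0, 0), c), cons(c, c))), cons(g(cons(cons(0, 0), c), cons(0, cons(0, c))), 0))), cons(c, 0)))   [R2 at 2.1.1.2]
3. cons(c, g(cons(cons(0, 0), cons(cons(c, g(cons(cons(0, 0), c), cons(c, c))), cons(g(cons(cons(0, 0), c), cons(0, cons(0, c))), 0))), cons(c, 0)))  →  cons(c, cons(cons(c, g(cons(cons(0, 0), c), cons(c, c))), cons(g(cons(cons(0, 0), c), cons(0, cons(0, c))), 0)))   [R2 at 2]
4. cons(c, cons(cons(c, g(cons(cons(0, 0), c), cons(c, c))), cons(g(cons(cons(0, 0), c), cons(0, cons(0, c))), 0)))  →  cons(c, cons(cons(c, c), cons(g(cons(cons(0, 0), c), cons(0, cons(0, c))), 0)))   [R2 at 2.1.2]
5. cons(c, cons(cons(c, c), cons(g(cons(cons(0, 0), c), cons(0, cons(0, c))), 0)))  →  cons(c, cons(cons(c, c), cons(c, 0)))   [R2 at 2.2.1]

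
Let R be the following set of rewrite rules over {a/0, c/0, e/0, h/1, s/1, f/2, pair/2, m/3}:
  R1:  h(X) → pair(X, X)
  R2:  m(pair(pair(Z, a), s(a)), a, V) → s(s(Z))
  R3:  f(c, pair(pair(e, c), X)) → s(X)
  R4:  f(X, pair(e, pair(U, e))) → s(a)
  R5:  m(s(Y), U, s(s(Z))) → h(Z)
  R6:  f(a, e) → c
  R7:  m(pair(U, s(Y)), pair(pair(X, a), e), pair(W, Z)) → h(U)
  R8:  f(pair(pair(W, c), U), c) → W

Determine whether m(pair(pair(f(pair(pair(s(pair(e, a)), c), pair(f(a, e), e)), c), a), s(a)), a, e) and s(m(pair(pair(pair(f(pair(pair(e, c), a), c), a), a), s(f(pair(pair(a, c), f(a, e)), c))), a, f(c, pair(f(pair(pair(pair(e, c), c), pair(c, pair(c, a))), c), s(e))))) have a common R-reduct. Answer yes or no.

yes — NF(t₁) = s(s(s(pair(e, a)))), NF(t₂) = s(s(s(pair(e, a))))

Reduce t₁ = m(pair(pair(f(pair(pair(s(pair(e, a)), c), pair(f(a, e), e)), c), a), s(a)), a, e):
1. m(pair(pair(f(pair(pair(s(pair(e, a)), c), pair(f(a, e), e)), c), a), s(a)), a, e)  →  s(s(f(pair(pair(s(pair(e, a)), c), pair(f(a, e), e)), c)))   [R2 at ε]
2. s(s(f(pair(pair(s(pair(e, a)), c), pair(f(a, e), e)), c)))  →  s(s(s(pair(e, a))))   [R8 at 1.1]

Reduce t₂ = s(m(pair(pair(pair(f(pair(pair(e, c), a), c), a), a), s(f(pair(pair(a, c), f(a, e)), c))), a, f(c, pair(f(pair(pair(pair(e, c), c), pair(c, pair(c, a))), c), s(e))))):
1. s(m(pair(pair(pair(f(pair(pair(e, c), a), c), a), a), s(f(pair(pair(a, c), f(a, e)), c))), a, f(c, pair(f(pair(pair(pair(e, c), c), pair(c, pair(c, a))), c), s(e)))))  →  s(m(pair(pair(pair(e, a), a), s(f(pair(pair(a, c), f(a, e)), c))), a, f(c, pair(f(pair(pair(pair(e, c), c), pair(c, pair(c, a))), c), s(e)))))   [R8 at 1.1.1.1.1]
2. s(m(pair(pair(pair(e, a), a), s(f(pair(pair(a, c), f(a, e)), c))), a, f(c, pair(f(pair(pair(pair(e, c), c), pair(c, pair(c, a))), c), s(e)))))  →  s(m(pair(pair(pair(e, a), a), s(a)), a, f(c, pair(f(pair(pair(pair(e, c), c), pair(c, pair(c, a))), c), s(e)))))   [R8 at 1.1.2.1]
3. s(m(pair(pair(pair(e, a), a), s(a)), a, f(c, pair(f(pair(pair(pair(e, c), c), pair(c, pair(c, a))), c), s(e)))))  →  s(s(s(pair(e, a))))   [R2 at 1]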